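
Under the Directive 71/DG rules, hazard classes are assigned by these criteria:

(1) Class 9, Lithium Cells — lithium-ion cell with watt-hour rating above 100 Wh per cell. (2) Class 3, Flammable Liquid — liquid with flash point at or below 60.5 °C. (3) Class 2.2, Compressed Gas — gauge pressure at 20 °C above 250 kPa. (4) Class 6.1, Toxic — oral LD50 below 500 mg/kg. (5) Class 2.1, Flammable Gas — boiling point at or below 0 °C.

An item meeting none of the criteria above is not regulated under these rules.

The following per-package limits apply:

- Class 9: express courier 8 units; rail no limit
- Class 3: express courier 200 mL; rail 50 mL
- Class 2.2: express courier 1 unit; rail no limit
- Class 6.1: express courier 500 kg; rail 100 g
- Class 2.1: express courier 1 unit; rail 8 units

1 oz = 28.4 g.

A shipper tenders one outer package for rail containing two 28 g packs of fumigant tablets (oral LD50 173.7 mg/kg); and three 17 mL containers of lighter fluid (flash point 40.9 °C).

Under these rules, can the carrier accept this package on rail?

No

With oral LD50 173.7 mg/kg (< 500 mg/kg), the fumigant tablets fall in Class 6.1.
The lighter fluid has flash point 40.9 °C, which is ≤ 60.5 °C, so it is Class 3 (Flammable Liquid).
Class 3 quantity: three 17 mL containers = 51 mL.
That exceeds the Class 3 rail limit of 50 mL.
Class 6.1 quantity: two 28 g packs = 56 g.
That is within the Class 6.1 rail limit of 100 g.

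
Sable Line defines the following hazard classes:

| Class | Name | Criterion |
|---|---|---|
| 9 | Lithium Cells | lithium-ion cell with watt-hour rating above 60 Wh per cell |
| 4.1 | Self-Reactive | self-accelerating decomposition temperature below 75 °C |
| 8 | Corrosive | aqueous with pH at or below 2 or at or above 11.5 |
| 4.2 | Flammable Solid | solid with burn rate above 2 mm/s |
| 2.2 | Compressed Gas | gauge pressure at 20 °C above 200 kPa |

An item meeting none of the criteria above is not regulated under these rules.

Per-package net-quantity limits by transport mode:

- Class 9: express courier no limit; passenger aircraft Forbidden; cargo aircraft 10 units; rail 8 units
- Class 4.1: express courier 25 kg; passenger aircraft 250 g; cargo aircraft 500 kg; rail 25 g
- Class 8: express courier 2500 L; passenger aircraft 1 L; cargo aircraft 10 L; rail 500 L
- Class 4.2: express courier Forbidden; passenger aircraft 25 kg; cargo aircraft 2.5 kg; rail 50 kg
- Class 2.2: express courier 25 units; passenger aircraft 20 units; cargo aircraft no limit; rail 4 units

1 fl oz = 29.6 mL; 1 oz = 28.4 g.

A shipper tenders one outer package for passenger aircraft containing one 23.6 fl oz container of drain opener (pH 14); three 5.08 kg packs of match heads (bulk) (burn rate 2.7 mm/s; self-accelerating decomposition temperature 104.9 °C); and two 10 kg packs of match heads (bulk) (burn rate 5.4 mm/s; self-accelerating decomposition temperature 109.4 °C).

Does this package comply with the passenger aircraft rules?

No

pH 14 meets the Class 8 criterion (Corrosive), so the drain opener is Class 8.
Burn rate 2.7 mm/s meets the Class 4.2 criterion (Flammable Solid), so the match heads (bulk) are Class 4.2.
Burn rate 5.4 mm/s meets the Class 4.2 criterion (Flammable Solid), so the match heads (bulk) are Class 4.2.
Class 8 quantity: one 23.6 fl oz container = 698.56 mL.
698.56 mL ≤ 1 L (passenger aircraft limit, Class 8) — within limit.
Class 4.2 net quantity: (three 5.08 kg packs = 15.24 kg) + (two 10 kg packs = 20 kg) = 35.24 kg.
35.24 kg > 25 kg (passenger aircraft limit, Class 4.2) — over the limit.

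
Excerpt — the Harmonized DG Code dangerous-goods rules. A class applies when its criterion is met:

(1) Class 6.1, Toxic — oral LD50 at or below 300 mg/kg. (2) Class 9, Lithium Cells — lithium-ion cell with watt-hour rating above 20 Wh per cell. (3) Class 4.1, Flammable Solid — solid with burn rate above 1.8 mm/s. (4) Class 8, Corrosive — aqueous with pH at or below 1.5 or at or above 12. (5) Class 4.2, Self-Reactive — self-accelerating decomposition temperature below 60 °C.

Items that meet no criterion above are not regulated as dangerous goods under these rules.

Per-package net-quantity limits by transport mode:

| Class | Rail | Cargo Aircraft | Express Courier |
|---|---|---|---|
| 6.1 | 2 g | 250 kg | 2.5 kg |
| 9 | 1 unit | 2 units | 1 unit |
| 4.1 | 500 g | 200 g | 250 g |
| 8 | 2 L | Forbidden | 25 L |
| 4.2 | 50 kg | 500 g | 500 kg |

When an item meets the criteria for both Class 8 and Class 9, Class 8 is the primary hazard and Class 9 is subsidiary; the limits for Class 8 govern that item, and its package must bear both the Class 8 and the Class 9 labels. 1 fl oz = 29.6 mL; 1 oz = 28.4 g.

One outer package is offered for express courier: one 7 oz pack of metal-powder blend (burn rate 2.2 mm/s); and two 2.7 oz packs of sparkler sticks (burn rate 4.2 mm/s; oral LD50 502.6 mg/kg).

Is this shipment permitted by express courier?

No

Burn rate 2.2 mm/s meets the Class 4.1 criterion (Flammable Solid), so the metal-powder blend is Class 4.1.
With burn rate 4.2 mm/s (> 1.8 mm/s), the sparkler sticks fall in Class 4.1.
Total Class 4.1: (one 7 oz pack = 198.8 g) + (two 2.7 oz packs = 153.36 g) = 352.16 g.
352.16 g > 250 g (express courier limit, Class 4.1) — over the limit.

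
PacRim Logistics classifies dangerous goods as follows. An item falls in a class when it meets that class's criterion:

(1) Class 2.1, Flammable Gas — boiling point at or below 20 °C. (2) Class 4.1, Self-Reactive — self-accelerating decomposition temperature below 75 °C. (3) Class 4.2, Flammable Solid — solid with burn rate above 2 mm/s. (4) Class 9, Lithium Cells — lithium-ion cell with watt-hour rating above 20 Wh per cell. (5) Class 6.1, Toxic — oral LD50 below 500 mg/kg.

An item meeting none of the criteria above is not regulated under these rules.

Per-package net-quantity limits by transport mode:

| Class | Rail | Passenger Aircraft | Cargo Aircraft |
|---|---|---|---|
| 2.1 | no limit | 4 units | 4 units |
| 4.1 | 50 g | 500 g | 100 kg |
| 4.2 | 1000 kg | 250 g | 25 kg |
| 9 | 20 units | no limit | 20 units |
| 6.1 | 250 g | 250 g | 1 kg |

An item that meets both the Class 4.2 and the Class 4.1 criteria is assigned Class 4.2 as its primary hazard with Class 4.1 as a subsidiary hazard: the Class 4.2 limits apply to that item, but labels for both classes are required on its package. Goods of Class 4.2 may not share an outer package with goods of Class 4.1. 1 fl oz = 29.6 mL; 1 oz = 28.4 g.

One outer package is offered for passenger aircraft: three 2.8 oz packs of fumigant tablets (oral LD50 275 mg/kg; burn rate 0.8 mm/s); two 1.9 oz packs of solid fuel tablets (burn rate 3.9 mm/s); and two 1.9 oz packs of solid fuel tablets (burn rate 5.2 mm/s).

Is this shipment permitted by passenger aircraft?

Fumigant tablets: oral LD50 275 mg/kg < 500 mg/kg → Class 6.1 (Toxic).
Burn rate 3.9 mm/s meets the Class 4.2 criterion (Flammable Solid), so the solid fuel tablets are Class 4.2.
The solid fuel tablets have burn rate 5.2 mm/s, which is > 2 mm/s, so they are Class 4.2 (Flammable Solid).
Class 4.2 net quantity: (two 1.9 oz packs = 107.92 g) + (two 1.9 oz packs = 107.92 g) = 215.84 g.
That is within the Class 4.2 passenger aircraft limit of 250 g.
Class 6.1 quantity: three 2.8 oz packs = 238.56 g.
238.56 g is within the passenger aircraft limit of 250 g for Class 6.1.
The segregation rule (Class 4.2 with Class 4.1) does not apply to Class 4.2 with Class 6.1.
Every hazard class is within its passenger aircraft limit and no segregation rule is violated.

Yes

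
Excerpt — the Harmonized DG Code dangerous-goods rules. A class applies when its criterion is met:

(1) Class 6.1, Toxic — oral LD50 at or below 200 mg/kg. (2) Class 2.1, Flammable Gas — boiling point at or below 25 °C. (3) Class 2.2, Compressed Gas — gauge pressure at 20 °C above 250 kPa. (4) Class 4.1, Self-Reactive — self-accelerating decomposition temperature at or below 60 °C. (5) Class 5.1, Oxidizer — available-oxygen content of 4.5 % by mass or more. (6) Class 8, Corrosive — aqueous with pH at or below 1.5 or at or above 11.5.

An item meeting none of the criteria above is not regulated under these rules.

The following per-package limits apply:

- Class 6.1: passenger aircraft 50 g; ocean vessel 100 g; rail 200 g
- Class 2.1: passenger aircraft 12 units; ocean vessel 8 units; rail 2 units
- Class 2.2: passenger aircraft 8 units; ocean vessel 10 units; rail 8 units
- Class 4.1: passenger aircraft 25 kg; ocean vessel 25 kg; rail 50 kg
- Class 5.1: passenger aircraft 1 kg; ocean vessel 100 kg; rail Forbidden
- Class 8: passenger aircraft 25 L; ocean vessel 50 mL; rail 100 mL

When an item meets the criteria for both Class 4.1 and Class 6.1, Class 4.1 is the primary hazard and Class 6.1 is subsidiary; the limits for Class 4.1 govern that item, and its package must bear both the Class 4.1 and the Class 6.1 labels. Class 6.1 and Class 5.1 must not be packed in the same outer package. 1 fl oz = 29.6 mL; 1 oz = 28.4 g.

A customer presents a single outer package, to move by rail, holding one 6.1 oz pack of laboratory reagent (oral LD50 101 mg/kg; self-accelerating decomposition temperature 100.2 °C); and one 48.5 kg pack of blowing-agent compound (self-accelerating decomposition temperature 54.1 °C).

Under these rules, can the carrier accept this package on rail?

Oral LD50 101 mg/kg meets the Class 6.1 criterion (Toxic), so the laboratory reagent is Class 6.1.
The blowing-agent compound has self-accelerating decomposition temperature 54.1 °C, which is ≤ 60 °C, so it is Class 4.1 (Self-Reactive).
Class 6.1 quantity: one 6.1 oz pack = 173.24 g.
That is within the Class 6.1 rail limit of 200 g.
Class 4.1 quantity: 48.5 kg.
48.5 kg is within the rail limit of 50 kg for Class 4.1.
The segregation rule (Class 6.1 with Class 5.1) does not apply to Class 6.1 with Class 4.1.
Every hazard class is within its rail limit and no segregation rule is violated.

Yes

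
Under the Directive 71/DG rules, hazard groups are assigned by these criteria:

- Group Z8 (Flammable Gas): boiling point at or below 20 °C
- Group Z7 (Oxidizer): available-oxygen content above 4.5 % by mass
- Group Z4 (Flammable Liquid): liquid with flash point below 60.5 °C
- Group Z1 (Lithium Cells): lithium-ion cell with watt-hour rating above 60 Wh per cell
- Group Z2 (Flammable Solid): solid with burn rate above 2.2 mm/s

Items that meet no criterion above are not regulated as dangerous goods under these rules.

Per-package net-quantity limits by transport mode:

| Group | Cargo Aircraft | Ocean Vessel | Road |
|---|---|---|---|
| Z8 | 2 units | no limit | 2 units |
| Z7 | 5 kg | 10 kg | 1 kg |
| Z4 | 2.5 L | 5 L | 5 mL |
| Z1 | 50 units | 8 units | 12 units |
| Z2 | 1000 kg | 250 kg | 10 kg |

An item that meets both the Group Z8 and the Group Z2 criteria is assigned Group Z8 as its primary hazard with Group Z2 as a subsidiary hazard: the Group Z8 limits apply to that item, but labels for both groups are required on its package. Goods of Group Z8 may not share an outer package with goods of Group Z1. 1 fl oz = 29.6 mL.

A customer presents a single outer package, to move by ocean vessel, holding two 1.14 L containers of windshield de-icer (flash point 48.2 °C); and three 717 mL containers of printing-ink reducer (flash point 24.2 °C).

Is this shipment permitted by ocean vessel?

Yes

Flash point 48.2 °C meets the Group Z4 criterion (Flammable Liquid), so the windshield de-icer is Group Z4.
Printing-ink reducer: flash point 24.2 °C < 60.5 °C → Group Z4 (Flammable Liquid).
Group Z4 net quantity: (two 1.14 L containers = 2.28 L) + (three 717 mL containers = 2.151 L) = 4.431 L.
4.431 L ≤ 5 L (ocean vessel limit, Group Z4) — within limit.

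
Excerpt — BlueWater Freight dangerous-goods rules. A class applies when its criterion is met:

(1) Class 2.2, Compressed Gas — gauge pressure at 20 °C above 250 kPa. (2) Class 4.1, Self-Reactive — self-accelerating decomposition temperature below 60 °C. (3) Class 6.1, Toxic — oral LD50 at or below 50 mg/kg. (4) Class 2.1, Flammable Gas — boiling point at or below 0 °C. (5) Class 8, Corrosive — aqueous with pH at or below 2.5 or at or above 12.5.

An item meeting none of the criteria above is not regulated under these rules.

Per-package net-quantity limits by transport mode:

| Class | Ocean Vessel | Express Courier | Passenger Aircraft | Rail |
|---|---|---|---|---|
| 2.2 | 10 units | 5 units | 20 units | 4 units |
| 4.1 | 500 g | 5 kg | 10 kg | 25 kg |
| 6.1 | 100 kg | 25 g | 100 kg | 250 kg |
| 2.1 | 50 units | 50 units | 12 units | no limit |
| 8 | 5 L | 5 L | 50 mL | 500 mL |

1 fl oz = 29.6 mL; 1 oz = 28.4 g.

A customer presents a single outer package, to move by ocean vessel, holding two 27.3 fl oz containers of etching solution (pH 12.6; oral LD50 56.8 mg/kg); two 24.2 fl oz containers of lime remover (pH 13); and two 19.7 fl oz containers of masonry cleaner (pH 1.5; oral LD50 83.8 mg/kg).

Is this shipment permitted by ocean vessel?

Yes

pH 12.6 meets the Class 8 criterion (Corrosive), so the etching solution is Class 8.
The lime remover has pH 13, which is ≥ 12.5, so it is Class 8 (Corrosive).
With pH 1.5 (≤ 2.5), the masonry cleaner falls in Class 8.
Total Class 8: (two 27.3 fl oz containers = 1616.16 mL) + (two 24.2 fl oz containers = 1432.64 mL) + (two 19.7 fl oz containers = 1166.24 mL) = 4215.04 mL.
4215.04 mL is within the ocean vessel limit of 5 L for Class 8.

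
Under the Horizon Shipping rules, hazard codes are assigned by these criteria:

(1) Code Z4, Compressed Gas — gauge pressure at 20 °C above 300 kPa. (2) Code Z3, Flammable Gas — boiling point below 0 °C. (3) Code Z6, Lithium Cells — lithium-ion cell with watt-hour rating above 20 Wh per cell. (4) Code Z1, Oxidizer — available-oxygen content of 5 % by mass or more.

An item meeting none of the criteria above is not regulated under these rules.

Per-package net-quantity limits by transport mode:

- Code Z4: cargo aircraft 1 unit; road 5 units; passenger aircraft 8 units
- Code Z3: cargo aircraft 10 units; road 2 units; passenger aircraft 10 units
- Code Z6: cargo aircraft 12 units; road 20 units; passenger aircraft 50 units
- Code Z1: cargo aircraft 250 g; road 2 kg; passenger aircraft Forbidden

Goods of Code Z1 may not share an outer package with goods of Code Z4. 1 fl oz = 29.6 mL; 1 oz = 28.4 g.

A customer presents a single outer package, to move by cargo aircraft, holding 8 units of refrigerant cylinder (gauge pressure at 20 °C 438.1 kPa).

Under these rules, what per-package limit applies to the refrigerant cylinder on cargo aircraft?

1 unit

The refrigerant cylinder has gauge pressure at 20 °C 438.1 kPa, which is > 300 kPa, so it is Code Z4 (Compressed Gas).
The cargo aircraft limit for Code Z4 is 1 unit.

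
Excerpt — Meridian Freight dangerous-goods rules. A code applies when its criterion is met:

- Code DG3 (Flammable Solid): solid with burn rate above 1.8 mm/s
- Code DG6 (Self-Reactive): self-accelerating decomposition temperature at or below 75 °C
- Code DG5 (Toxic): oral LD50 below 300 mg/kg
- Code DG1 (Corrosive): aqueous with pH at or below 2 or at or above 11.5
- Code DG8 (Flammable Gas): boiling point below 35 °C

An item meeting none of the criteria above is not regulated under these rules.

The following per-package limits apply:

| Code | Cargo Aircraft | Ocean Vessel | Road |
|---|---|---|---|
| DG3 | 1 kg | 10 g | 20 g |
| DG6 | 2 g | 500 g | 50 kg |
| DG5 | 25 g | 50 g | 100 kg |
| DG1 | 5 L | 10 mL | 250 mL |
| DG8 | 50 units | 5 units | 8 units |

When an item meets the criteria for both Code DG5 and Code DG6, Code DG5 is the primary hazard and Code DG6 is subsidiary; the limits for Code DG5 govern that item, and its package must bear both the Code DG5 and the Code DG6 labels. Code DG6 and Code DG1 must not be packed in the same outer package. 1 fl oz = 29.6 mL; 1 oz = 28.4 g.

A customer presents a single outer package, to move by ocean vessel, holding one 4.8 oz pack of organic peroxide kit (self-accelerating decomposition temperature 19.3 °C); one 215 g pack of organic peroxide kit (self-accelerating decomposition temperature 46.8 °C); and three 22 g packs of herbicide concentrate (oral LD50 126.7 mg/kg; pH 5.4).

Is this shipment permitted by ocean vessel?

No

Organic peroxide kit: self-accelerating decomposition temperature 19.3 °C ≤ 75 °C → Code DG6 (Self-Reactive).
Organic peroxide kit: self-accelerating decomposition temperature 46.8 °C ≤ 75 °C → Code DG6 (Self-Reactive).
The herbicide concentrate has oral LD50 126.7 mg/kg, which is < 300 mg/kg, so it is Code DG5 (Toxic).
Total Code DG6: (one 4.8 oz pack = 136.32 g) + 215 g = 351.32 g.
351.32 g ≤ 500 g (ocean vessel limit, Code DG6) — within limit.
Code DG5 quantity: three 22 g packs = 66 g.
66 g exceeds the ocean vessel limit of 50 g for Code DG5.
The segregation rule (Code DG6 with Code DG1) does not apply to Code DG6 with Code DG5.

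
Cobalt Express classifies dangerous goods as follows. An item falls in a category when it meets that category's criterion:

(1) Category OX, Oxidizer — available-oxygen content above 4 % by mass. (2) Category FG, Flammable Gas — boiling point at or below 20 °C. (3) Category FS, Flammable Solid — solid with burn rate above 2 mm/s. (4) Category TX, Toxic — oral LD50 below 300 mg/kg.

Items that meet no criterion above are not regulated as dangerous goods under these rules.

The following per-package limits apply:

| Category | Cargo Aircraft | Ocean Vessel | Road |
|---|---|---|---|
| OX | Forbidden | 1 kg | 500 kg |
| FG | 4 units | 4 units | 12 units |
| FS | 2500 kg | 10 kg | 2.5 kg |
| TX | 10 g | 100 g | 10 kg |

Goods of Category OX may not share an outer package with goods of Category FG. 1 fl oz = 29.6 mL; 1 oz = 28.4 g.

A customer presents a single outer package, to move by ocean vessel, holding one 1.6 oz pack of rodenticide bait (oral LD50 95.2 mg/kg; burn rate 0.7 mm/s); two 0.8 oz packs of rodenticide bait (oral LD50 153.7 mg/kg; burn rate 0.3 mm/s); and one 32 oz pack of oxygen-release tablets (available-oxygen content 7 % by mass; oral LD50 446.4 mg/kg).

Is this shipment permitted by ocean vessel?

Rodenticide bait: oral LD50 95.2 mg/kg < 300 mg/kg → Category TX (Toxic).
With oral LD50 153.7 mg/kg (< 300 mg/kg), the rodenticide bait falls in Category TX.
The oxygen-release tablets have available-oxygen content 7 % by mass, which is > 4 % by mass, so they are Category OX (Oxidizer).
Total Category TX: (one 1.6 oz pack = 45.44 g) + (two 0.8 oz packs = 45.44 g) = 90.88 g.
That is within the Category TX ocean vessel limit of 100 g.
Category OX quantity: one 32 oz pack = 908.8 g.
908.8 g is within the ocean vessel limit of 1 kg for Category OX.
The segregation rule (Category OX with Category FG) does not apply to Category TX with Category OX.
Every hazard category is within its ocean vessel limit and no segregation rule is violated.

Yes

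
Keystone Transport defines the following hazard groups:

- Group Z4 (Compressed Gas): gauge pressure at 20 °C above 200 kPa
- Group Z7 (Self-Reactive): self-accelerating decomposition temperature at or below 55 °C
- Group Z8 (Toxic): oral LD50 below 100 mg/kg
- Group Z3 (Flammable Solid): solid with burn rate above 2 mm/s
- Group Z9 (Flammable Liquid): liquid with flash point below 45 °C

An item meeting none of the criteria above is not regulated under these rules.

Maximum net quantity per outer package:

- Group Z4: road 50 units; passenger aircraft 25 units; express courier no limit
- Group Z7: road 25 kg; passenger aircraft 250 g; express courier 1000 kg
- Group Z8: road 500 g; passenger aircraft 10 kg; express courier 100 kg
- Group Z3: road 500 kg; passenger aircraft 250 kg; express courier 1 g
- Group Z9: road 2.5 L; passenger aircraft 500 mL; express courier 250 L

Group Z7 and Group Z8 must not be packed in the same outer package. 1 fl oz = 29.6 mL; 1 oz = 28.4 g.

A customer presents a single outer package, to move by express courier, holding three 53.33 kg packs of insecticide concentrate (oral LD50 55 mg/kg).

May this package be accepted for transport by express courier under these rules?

No

With oral LD50 55 mg/kg (< 100 mg/kg), the insecticide concentrate falls in Group Z8.
Group Z8 quantity: three 53.33 kg packs = 159.99 kg.
159.99 kg exceeds the express courier limit of 100 kg for Group Z8.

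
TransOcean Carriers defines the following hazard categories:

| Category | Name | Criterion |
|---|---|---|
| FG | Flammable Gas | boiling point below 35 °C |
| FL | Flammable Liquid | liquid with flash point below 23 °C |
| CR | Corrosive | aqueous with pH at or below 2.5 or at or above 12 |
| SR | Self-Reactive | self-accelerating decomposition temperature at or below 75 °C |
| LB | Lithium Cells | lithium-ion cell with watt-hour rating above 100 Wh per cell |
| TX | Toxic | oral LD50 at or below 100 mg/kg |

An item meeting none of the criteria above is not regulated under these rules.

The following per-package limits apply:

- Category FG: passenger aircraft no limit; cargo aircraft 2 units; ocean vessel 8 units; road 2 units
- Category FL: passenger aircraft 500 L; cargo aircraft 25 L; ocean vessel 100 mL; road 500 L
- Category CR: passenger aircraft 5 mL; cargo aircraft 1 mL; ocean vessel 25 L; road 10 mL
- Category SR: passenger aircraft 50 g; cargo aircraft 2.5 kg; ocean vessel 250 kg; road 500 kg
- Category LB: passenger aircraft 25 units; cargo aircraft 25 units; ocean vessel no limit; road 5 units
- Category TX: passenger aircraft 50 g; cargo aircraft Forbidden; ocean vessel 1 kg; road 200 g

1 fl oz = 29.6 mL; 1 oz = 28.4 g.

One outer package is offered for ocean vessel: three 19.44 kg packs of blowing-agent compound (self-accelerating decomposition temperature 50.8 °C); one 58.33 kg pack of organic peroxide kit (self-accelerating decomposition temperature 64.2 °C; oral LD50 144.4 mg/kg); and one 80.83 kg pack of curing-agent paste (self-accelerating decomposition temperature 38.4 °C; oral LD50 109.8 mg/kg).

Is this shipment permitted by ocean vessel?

Yes

Blowing-agent compound: self-accelerating decomposition temperature 50.8 °C ≤ 75 °C → Category SR (Self-Reactive).
Self-accelerating decomposition temperature 64.2 °C meets the Category SR criterion (Self-Reactive), so the organic peroxide kit is Category SR.
The curing-agent paste has self-accelerating decomposition temperature 38.4 °C, which is ≤ 75 °C, so it is Category SR (Self-Reactive).
Total Category SR: (three 19.44 kg packs = 58.32 kg) + 58.33 kg + 80.83 kg = 197.48 kg.
197.48 kg is within the ocean vessel limit of 250 kg for Category SR.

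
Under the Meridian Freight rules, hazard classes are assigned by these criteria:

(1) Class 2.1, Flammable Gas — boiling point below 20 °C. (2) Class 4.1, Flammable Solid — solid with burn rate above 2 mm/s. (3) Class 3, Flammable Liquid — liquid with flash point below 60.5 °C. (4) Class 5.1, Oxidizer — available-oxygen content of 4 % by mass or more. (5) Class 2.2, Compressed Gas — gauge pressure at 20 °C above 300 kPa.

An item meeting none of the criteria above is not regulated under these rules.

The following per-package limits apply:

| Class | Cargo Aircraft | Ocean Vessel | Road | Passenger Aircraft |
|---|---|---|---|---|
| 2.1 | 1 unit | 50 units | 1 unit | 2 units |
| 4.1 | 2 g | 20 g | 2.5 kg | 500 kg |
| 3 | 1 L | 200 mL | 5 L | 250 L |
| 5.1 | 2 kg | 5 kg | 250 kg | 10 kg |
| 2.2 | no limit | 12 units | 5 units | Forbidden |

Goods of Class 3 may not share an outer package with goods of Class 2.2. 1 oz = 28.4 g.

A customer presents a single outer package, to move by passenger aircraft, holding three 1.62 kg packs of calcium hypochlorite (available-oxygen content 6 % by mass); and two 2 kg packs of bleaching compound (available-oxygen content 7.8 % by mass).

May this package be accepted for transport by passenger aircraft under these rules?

Yes

Available-oxygen content 6 % by mass meets the Class 5.1 criterion (Oxidizer), so the calcium hypochlorite is Class 5.1.
With available-oxygen content 7.8 % by mass (≥ 4 % by mass), the bleaching compound falls in Class 5.1.
Total Class 5.1: (three 1.62 kg packs = 4.86 kg) + (two 2 kg packs = 4 kg) = 8.86 kg.
That is within the Class 5.1 passenger aircraft limit of 10 kg.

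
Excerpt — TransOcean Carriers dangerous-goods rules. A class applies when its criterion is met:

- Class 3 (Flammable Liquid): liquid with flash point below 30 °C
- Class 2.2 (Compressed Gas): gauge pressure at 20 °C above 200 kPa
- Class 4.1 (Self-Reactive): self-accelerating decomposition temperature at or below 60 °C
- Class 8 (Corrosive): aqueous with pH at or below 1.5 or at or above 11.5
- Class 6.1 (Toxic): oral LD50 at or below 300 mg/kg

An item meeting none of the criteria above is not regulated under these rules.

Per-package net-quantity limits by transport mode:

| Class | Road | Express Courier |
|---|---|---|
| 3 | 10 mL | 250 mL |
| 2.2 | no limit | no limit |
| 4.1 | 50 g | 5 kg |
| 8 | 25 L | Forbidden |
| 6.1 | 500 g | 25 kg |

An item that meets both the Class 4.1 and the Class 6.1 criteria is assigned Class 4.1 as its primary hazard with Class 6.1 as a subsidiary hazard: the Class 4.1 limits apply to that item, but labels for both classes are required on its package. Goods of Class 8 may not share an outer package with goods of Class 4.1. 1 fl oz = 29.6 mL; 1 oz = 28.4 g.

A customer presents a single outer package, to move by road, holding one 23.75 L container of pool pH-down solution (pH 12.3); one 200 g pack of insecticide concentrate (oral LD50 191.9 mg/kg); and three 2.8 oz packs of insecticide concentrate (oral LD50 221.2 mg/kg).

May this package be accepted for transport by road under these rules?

Yes

Pool pH-down solution: pH 12.3 ≥ 11.5 → Class 8 (Corrosive).
Oral LD50 191.9 mg/kg meets the Class 6.1 criterion (Toxic), so the insecticide concentrate is Class 6.1.
Insecticide concentrate: oral LD50 221.2 mg/kg ≤ 300 mg/kg → Class 6.1 (Toxic).
Class 8 quantity: 23.75 L.
23.75 L is within the road limit of 25 L for Class 8.
Total Class 6.1: 200 g + (three 2.8 oz packs = 238.56 g) = 438.56 g.
438.56 g ≤ 500 g (road limit, Class 6.1) — within limit.
The segregation rule (Class 8 with Class 4.1) does not apply to Class 8 with Class 6.1.
Every hazard class is within its road limit and no segregation rule is violated.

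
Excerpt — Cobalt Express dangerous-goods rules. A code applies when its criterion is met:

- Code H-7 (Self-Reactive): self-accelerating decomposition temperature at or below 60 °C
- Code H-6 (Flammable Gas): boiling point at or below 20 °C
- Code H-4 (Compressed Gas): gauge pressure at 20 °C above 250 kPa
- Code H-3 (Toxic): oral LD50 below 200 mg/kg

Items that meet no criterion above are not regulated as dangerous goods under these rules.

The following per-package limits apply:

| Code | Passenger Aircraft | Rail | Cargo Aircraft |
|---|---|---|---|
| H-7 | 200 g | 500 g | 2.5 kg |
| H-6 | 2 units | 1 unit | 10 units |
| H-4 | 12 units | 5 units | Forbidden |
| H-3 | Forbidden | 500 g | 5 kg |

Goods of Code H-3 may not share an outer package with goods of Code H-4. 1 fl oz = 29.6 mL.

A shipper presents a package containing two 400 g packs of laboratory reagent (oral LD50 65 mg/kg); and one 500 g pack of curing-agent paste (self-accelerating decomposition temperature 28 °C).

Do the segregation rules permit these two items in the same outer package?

Laboratory reagent: oral LD50 65 mg/kg < 200 mg/kg → Code H-3 (Toxic).
Curing-agent paste: self-accelerating decomposition temperature 28 °C ≤ 60 °C → Code H-7 (Self-Reactive).
No segregation rule bars Code H-3 with Code H-7.

Yes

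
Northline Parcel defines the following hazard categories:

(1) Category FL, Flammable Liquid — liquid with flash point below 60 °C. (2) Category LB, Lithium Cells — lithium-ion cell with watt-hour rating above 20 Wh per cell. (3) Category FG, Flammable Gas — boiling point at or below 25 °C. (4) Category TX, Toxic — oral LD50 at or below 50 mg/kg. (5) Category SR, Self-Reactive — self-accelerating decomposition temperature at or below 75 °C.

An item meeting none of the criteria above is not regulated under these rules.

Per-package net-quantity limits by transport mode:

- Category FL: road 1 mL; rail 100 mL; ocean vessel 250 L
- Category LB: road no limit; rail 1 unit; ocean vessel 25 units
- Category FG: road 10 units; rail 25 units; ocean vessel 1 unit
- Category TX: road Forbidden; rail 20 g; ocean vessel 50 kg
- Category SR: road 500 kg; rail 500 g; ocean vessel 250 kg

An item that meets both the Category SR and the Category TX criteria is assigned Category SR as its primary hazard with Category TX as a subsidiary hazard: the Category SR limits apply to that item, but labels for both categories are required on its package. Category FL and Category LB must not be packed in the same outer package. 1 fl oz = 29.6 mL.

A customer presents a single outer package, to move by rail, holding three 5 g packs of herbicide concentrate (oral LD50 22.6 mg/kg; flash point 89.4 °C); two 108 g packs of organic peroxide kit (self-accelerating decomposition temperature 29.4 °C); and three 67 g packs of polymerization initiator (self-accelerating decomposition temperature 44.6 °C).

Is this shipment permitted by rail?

Yes

With oral LD50 22.6 mg/kg (≤ 50 mg/kg), the herbicide concentrate falls in Category TX.
With self-accelerating decomposition temperature 29.4 °C (≤ 75 °C), the organic peroxide kit falls in Category SR.
The polymerization initiator has self-accelerating decomposition temperature 44.6 °C, which is ≤ 75 °C, so it is Category SR (Self-Reactive).
Category SR net quantity: (two 108 g packs = 216 g) + (three 67 g packs = 201 g) = 417 g.
417 g is within the rail limit of 500 g for Category SR.
Category TX quantity: three 5 g packs = 15 g.
15 g ≤ 20 g (rail limit, Category TX) — within limit.
The segregation rule (Category FL with Category LB) does not apply to Category SR with Category TX.
Every hazard category is within its rail limit and no segregation rule is violated.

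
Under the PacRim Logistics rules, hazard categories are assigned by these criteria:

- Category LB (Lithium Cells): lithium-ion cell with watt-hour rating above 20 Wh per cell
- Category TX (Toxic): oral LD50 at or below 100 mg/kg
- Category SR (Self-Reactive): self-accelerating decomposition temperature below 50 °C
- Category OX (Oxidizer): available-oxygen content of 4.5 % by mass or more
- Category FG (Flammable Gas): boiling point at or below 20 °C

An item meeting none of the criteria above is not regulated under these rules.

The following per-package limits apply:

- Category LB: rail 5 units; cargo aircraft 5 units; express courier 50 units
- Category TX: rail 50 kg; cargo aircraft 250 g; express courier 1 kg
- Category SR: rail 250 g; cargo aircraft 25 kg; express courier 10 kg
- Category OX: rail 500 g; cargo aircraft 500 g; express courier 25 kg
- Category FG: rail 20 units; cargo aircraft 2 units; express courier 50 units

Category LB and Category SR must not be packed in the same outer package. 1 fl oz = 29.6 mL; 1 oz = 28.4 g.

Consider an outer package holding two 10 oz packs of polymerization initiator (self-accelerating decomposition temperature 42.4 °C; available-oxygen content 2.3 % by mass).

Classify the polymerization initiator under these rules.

Category SR

Polymerization initiator: self-accelerating decomposition temperature 42.4 °C < 50 °C → Category SR (Self-Reactive).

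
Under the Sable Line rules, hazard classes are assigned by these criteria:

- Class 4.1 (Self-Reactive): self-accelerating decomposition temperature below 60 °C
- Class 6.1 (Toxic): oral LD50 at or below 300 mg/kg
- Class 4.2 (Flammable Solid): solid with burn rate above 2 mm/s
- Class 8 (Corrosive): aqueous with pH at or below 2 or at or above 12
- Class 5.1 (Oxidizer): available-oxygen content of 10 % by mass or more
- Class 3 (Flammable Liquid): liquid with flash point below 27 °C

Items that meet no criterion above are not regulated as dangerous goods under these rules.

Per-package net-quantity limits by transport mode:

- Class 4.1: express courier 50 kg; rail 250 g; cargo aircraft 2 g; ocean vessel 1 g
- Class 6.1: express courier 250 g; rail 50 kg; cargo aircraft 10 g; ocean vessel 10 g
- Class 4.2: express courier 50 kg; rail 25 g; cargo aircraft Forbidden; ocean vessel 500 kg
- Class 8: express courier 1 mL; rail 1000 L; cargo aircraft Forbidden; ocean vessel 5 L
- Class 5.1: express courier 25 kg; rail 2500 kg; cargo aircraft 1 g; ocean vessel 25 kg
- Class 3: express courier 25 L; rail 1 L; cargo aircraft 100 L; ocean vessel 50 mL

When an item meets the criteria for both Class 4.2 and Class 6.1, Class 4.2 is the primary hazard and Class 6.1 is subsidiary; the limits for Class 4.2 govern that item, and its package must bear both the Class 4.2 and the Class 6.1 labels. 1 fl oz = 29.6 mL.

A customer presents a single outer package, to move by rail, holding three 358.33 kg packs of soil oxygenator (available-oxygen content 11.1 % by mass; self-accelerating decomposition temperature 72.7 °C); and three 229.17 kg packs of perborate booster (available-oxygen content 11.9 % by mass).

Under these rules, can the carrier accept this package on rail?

With available-oxygen content 11.1 % by mass (≥ 10 % by mass), the soil oxygenator falls in Class 5.1.
Perborate booster: available-oxygen content 11.9 % by mass ≥ 10 % by mass → Class 5.1 (Oxidizer).
Total Class 5.1: (three 358.33 kg packs = 1074.99 kg) + (three 229.17 kg packs = 687.51 kg) = 1762.5 kg.
1762.5 kg is within the rail limit of 2500 kg for Class 5.1.

Yes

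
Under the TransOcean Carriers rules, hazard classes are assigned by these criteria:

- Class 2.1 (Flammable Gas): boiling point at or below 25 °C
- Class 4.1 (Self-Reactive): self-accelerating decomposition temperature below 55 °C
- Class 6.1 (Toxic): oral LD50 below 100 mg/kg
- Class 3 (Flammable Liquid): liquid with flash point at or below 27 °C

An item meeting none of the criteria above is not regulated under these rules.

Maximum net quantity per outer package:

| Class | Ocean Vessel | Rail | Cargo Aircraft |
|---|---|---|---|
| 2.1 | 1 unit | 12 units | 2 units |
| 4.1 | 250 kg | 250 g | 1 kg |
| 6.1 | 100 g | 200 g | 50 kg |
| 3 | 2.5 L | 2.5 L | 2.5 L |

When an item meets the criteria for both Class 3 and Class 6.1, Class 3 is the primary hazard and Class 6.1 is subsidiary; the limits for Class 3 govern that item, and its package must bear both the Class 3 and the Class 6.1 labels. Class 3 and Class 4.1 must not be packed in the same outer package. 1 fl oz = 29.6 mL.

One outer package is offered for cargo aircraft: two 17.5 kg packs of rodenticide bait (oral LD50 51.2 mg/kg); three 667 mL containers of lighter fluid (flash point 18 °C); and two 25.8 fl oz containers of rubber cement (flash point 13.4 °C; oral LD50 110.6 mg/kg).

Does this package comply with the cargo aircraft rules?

The rodenticide bait has oral LD50 51.2 mg/kg, which is < 100 mg/kg, so it is Class 6.1 (Toxic).
Lighter fluid: flash point 18 °C ≤ 27 °C → Class 3 (Flammable Liquid).
The rubber cement has flash point 13.4 °C, which is ≤ 27 °C, so it is Class 3 (Flammable Liquid).
Total Class 3: (three 667 mL containers = 2.001 L) + (two 25.8 fl oz containers = 1527.36 mL) = 3528.36 mL.
3528.36 mL > 2.5 L (cargo aircraft limit, Class 3) — over the limit.
Class 6.1 quantity: two 17.5 kg packs = 35 kg.
35 kg ≤ 50 kg (cargo aircraft limit, Class 6.1) — within limit.
The segregation rule (Class 3 with Class 4.1) does not apply to Class 3 with Class 6.1.

No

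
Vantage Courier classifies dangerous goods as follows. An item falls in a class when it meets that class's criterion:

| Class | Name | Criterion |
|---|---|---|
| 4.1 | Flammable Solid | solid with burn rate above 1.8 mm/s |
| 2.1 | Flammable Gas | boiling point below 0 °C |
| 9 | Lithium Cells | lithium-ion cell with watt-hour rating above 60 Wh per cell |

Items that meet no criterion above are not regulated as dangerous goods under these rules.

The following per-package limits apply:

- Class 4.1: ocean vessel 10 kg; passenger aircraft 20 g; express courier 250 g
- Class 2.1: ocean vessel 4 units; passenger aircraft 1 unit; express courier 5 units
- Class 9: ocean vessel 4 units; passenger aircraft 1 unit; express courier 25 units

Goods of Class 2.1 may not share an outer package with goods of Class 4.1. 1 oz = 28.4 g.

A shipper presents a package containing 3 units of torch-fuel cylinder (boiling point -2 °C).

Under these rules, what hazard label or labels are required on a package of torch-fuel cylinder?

Torch-fuel cylinder: boiling point -2 °C < 0 °C → Class 2.1 (Flammable Gas).
Only the Class 2.1 label is required.

Class 2.1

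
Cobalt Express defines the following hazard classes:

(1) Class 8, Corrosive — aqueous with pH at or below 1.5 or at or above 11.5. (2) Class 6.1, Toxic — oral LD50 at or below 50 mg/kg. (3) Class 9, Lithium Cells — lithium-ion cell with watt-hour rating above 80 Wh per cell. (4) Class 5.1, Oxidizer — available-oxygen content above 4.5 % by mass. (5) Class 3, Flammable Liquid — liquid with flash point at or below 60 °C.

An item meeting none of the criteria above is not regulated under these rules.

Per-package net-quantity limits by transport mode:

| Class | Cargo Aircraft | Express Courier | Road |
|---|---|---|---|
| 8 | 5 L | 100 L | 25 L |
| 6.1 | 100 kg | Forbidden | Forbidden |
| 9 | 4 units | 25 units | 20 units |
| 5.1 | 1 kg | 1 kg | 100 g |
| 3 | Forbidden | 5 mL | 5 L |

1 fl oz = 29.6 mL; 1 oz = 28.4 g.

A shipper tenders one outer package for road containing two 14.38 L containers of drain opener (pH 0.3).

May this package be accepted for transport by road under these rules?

No

pH 0.3 meets the Class 8 criterion (Corrosive), so the drain opener is Class 8.
Class 8 quantity: two 14.38 L containers = 28.76 L.
28.76 L exceeds the road limit of 25 L for Class 8.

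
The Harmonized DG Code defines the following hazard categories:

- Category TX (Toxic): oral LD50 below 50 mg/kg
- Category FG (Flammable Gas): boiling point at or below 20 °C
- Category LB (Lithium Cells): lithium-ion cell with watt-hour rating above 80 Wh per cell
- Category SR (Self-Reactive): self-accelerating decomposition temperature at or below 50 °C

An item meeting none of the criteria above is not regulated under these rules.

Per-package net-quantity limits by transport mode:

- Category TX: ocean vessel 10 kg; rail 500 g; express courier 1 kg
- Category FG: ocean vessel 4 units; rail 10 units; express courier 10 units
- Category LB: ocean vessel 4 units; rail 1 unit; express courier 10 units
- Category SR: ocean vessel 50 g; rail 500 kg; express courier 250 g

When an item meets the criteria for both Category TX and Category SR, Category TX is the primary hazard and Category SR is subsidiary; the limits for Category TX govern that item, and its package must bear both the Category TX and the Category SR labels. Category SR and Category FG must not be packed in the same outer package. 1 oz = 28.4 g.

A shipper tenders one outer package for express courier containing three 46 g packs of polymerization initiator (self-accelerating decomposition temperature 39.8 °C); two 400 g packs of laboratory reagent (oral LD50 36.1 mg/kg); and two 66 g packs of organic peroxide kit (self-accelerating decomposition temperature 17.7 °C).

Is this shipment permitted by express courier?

Polymerization initiator: self-accelerating decomposition temperature 39.8 °C ≤ 50 °C → Category SR (Self-Reactive).
Oral LD50 36.1 mg/kg meets the Category TX criterion (Toxic), so the laboratory reagent is Category TX.
The organic peroxide kit has self-accelerating decomposition temperature 17.7 °C, which is ≤ 50 °C, so it is Category SR (Self-Reactive).
Total Category SR: (three 46 g packs = 138 g) + (two 66 g packs = 132 g) = 270 g.
270 g > 250 g (express courier limit, Category SR) — over the limit.
Category TX quantity: two 400 g packs = 800 g.
800 g ≤ 1 kg (express courier limit, Category TX) — within limit.
The segregation rule (Category SR with Category FG) does not apply to Category SR with Category TX.

No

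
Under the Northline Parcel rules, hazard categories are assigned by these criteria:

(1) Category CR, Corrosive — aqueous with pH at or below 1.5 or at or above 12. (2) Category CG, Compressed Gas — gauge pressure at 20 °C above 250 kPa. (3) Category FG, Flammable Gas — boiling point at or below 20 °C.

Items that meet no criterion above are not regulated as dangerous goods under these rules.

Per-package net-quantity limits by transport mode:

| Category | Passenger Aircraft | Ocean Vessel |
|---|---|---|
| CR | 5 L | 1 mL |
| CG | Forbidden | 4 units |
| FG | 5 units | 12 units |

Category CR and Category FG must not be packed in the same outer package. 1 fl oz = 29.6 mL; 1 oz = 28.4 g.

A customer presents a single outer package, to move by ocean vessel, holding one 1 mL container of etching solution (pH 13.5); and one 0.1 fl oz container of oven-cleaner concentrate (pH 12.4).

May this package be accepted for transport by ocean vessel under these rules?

No

Etching solution: pH 13.5 ≥ 12 → Category CR (Corrosive).
pH 12.4 meets the Category CR criterion (Corrosive), so the oven-cleaner concentrate is Category CR.
Category CR net quantity: 1 mL + (one 0.1 fl oz container = 2.96 mL) = 3.96 mL.
That exceeds the Category CR ocean vessel limit of 1 mL.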